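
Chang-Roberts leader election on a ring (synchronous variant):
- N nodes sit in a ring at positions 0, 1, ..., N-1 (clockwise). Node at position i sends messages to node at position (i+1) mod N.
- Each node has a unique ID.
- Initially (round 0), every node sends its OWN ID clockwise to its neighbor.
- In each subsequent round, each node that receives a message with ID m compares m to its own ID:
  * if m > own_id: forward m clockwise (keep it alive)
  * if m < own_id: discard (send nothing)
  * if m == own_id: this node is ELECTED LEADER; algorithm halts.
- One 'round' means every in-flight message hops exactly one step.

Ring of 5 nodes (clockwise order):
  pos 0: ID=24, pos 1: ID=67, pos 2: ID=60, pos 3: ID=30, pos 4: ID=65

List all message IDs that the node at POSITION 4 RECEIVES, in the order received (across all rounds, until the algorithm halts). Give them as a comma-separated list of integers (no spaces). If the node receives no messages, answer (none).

Round 1: pos1(id67) recv 24: drop; pos2(id60) recv 67: fwd; pos3(id30) recv 60: fwd; pos4(id65) recv 30: drop; pos0(id24) recv 65: fwd
Round 2: pos3(id30) recv 67: fwd; pos4(id65) recv 60: drop; pos1(id67) recv 65: drop
Round 3: pos4(id65) recv 67: fwd
Round 4: pos0(id24) recv 67: fwd
Round 5: pos1(id67) recv 67: ELECTED

Answer: 30,60,67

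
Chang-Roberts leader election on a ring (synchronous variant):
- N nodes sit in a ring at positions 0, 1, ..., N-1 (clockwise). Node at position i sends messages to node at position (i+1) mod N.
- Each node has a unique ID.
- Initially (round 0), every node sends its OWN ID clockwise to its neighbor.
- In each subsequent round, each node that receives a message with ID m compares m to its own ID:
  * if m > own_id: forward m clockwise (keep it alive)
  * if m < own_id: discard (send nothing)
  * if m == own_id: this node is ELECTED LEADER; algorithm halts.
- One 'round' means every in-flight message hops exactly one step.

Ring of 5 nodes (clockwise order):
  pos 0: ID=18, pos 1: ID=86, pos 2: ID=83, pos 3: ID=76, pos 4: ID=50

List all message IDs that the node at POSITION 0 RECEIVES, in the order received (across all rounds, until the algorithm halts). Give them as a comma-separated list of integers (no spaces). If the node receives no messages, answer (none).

Round 1: pos1(id86) recv 18: drop; pos2(id83) recv 86: fwd; pos3(id76) recv 83: fwd; pos4(id50) recv 76: fwd; pos0(id18) recv 50: fwd
Round 2: pos3(id76) recv 86: fwd; pos4(id50) recv 83: fwd; pos0(id18) recv 76: fwd; pos1(id86) recv 50: drop
Round 3: pos4(id50) recv 86: fwd; pos0(id18) recv 83: fwd; pos1(id86) recv 76: drop
Round 4: pos0(id18) recv 86: fwd; pos1(id86) recv 83: drop
Round 5: pos1(id86) recv 86: ELECTED

Answer: 50,76,83,86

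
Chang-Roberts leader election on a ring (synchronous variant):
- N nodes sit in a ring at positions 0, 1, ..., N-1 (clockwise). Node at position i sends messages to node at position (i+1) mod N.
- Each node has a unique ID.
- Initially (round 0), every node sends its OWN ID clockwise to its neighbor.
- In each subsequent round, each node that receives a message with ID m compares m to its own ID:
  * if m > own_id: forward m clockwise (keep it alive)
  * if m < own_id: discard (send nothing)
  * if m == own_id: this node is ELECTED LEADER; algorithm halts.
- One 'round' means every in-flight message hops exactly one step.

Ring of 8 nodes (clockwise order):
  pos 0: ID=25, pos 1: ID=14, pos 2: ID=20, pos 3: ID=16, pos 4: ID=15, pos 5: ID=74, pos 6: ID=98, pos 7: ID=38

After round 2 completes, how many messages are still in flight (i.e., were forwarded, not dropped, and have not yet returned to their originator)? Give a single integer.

Round 1: pos1(id14) recv 25: fwd; pos2(id20) recv 14: drop; pos3(id16) recv 20: fwd; pos4(id15) recv 16: fwd; pos5(id74) recv 15: drop; pos6(id98) recv 74: drop; pos7(id38) recv 98: fwd; pos0(id25) recv 38: fwd
Round 2: pos2(id20) recv 25: fwd; pos4(id15) recv 20: fwd; pos5(id74) recv 16: drop; pos0(id25) recv 98: fwd; pos1(id14) recv 38: fwd
After round 2: 4 messages still in flight

Answer: 4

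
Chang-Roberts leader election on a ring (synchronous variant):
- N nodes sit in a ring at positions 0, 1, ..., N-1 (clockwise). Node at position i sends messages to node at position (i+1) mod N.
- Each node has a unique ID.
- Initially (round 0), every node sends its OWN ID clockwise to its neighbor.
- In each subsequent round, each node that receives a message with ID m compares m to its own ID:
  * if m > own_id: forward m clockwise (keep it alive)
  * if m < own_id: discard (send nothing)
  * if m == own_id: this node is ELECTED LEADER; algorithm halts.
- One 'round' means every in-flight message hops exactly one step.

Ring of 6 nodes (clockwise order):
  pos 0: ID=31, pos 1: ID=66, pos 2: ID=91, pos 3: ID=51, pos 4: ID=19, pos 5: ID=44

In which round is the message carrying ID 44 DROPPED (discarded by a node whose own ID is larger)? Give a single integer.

Round 1: pos1(id66) recv 31: drop; pos2(id91) recv 66: drop; pos3(id51) recv 91: fwd; pos4(id19) recv 51: fwd; pos5(id44) recv 19: drop; pos0(id31) recv 44: fwd
Round 2: pos4(id19) recv 91: fwd; pos5(id44) recv 51: fwd; pos1(id66) recv 44: drop
Round 3: pos5(id44) recv 91: fwd; pos0(id31) recv 51: fwd
Round 4: pos0(id31) recv 91: fwd; pos1(id66) recv 51: drop
Round 5: pos1(id66) recv 91: fwd
Round 6: pos2(id91) recv 91: ELECTED
Message ID 44 originates at pos 5; dropped at pos 1 in round 2

Answer: 2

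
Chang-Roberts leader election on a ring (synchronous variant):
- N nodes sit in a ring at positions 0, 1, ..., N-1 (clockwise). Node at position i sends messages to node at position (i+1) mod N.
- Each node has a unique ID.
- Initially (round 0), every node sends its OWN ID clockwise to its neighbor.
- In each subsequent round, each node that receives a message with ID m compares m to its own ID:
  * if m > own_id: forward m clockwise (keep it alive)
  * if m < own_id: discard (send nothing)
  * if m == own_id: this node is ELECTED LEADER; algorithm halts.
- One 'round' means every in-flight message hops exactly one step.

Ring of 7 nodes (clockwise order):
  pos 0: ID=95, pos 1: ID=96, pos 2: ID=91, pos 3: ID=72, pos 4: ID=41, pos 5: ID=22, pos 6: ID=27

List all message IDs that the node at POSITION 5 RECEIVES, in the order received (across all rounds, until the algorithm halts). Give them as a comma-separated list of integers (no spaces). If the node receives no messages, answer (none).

Round 1: pos1(id96) recv 95: drop; pos2(id91) recv 96: fwd; pos3(id72) recv 91: fwd; pos4(id41) recv 72: fwd; pos5(id22) recv 41: fwd; pos6(id27) recv 22: drop; pos0(id95) recv 27: drop
Round 2: pos3(id72) recv 96: fwd; pos4(id41) recv 91: fwd; pos5(id22) recv 72: fwd; pos6(id27) recv 41: fwd
Round 3: pos4(id41) recv 96: fwd; pos5(id22) recv 91: fwd; pos6(id27) recv 72: fwd; pos0(id95) recv 41: drop
Round 4: pos5(id22) recv 96: fwd; pos6(id27) recv 91: fwd; pos0(id95) recv 72: drop
Round 5: pos6(id27) recv 96: fwd; pos0(id95) recv 91: drop
Round 6: pos0(id95) recv 96: fwd
Round 7: pos1(id96) recv 96: ELECTED

Answer: 41,72,91,96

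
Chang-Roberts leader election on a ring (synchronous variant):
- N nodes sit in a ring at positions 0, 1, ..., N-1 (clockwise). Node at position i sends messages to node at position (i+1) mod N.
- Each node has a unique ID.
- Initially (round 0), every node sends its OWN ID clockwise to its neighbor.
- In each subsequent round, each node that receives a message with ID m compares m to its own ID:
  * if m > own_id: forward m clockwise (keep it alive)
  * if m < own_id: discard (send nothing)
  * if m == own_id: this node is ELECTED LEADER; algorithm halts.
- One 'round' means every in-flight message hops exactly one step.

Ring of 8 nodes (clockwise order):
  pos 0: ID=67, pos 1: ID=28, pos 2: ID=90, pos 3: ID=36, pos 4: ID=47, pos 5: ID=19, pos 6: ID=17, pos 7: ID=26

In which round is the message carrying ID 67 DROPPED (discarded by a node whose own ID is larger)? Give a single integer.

Round 1: pos1(id28) recv 67: fwd; pos2(id90) recv 28: drop; pos3(id36) recv 90: fwd; pos4(id47) recv 36: drop; pos5(id19) recv 47: fwd; pos6(id17) recv 19: fwd; pos7(id26) recv 17: drop; pos0(id67) recv 26: drop
Round 2: pos2(id90) recv 67: drop; pos4(id47) recv 90: fwd; pos6(id17) recv 47: fwd; pos7(id26) recv 19: drop
Round 3: pos5(id19) recv 90: fwd; pos7(id26) recv 47: fwd
Round 4: pos6(id17) recv 90: fwd; pos0(id67) recv 47: drop
Round 5: pos7(id26) recv 90: fwd
Round 6: pos0(id67) recv 90: fwd
Round 7: pos1(id28) recv 90: fwd
Round 8: pos2(id90) recv 90: ELECTED
Message ID 67 originates at pos 0; dropped at pos 2 in round 2

Answer: 2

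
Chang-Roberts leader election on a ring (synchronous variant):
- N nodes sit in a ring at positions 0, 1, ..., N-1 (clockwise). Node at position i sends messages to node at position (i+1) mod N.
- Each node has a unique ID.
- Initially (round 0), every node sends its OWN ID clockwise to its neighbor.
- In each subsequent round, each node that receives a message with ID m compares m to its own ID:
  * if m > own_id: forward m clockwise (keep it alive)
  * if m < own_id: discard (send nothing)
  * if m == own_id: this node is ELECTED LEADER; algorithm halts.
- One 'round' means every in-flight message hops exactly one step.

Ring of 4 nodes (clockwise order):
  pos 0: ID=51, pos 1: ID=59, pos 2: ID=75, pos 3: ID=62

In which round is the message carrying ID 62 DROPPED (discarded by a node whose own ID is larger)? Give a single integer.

Answer: 3

Derivation:
Round 1: pos1(id59) recv 51: drop; pos2(id75) recv 59: drop; pos3(id62) recv 75: fwd; pos0(id51) recv 62: fwd
Round 2: pos0(id51) recv 75: fwd; pos1(id59) recv 62: fwd
Round 3: pos1(id59) recv 75: fwd; pos2(id75) recv 62: drop
Round 4: pos2(id75) recv 75: ELECTED
Message ID 62 originates at pos 3; dropped at pos 2 in round 3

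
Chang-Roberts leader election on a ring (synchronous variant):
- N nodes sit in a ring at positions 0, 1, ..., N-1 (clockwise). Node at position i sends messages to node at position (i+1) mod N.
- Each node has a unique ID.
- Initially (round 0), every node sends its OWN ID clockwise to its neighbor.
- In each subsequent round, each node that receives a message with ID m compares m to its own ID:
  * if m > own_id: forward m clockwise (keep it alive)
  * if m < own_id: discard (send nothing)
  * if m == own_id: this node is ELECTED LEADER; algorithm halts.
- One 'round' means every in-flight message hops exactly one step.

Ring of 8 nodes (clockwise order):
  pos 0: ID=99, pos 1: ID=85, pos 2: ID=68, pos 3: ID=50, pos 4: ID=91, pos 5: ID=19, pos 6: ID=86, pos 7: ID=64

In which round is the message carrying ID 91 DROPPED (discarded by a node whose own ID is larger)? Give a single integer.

Answer: 4

Derivation:
Round 1: pos1(id85) recv 99: fwd; pos2(id68) recv 85: fwd; pos3(id50) recv 68: fwd; pos4(id91) recv 50: drop; pos5(id19) recv 91: fwd; pos6(id86) recv 19: drop; pos7(id64) recv 86: fwd; pos0(id99) recv 64: drop
Round 2: pos2(id68) recv 99: fwd; pos3(id50) recv 85: fwd; pos4(id91) recv 68: drop; pos6(id86) recv 91: fwd; pos0(id99) recv 86: drop
Round 3: pos3(id50) recv 99: fwd; pos4(id91) recv 85: drop; pos7(id64) recv 91: fwd
Round 4: pos4(id91) recv 99: fwd; pos0(id99) recv 91: drop
Round 5: pos5(id19) recv 99: fwd
Round 6: pos6(id86) recv 99: fwd
Round 7: pos7(id64) recv 99: fwd
Round 8: pos0(id99) recv 99: ELECTED
Message ID 91 originates at pos 4; dropped at pos 0 in round 4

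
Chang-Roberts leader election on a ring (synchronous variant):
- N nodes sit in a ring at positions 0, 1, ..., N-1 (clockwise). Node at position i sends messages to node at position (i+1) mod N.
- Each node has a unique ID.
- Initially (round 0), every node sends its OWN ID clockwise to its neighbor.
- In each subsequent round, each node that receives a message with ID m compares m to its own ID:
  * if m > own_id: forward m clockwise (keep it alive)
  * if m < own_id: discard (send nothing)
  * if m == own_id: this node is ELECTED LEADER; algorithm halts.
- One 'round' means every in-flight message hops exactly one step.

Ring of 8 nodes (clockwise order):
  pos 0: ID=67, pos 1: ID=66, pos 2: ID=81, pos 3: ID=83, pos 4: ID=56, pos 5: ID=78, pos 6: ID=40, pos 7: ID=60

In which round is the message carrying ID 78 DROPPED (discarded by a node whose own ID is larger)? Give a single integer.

Round 1: pos1(id66) recv 67: fwd; pos2(id81) recv 66: drop; pos3(id83) recv 81: drop; pos4(id56) recv 83: fwd; pos5(id78) recv 56: drop; pos6(id40) recv 78: fwd; pos7(id60) recv 40: drop; pos0(id67) recv 60: drop
Round 2: pos2(id81) recv 67: drop; pos5(id78) recv 83: fwd; pos7(id60) recv 78: fwd
Round 3: pos6(id40) recv 83: fwd; pos0(id67) recv 78: fwd
Round 4: pos7(id60) recv 83: fwd; pos1(id66) recv 78: fwd
Round 5: pos0(id67) recv 83: fwd; pos2(id81) recv 78: drop
Round 6: pos1(id66) recv 83: fwd
Round 7: pos2(id81) recv 83: fwd
Round 8: pos3(id83) recv 83: ELECTED
Message ID 78 originates at pos 5; dropped at pos 2 in round 5

Answer: 5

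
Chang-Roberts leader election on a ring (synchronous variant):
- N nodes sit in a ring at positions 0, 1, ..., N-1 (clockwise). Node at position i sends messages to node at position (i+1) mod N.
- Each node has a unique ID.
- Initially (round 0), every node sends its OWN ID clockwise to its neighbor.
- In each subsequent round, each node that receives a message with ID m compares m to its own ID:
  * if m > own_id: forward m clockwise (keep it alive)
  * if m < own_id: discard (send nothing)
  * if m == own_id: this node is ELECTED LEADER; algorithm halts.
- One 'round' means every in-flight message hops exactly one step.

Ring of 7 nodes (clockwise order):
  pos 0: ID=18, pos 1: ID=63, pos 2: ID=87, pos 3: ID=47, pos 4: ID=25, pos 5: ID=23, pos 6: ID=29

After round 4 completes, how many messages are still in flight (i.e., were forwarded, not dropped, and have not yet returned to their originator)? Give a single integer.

Answer: 2

Derivation:
Round 1: pos1(id63) recv 18: drop; pos2(id87) recv 63: drop; pos3(id47) recv 87: fwd; pos4(id25) recv 47: fwd; pos5(id23) recv 25: fwd; pos6(id29) recv 23: drop; pos0(id18) recv 29: fwd
Round 2: pos4(id25) recv 87: fwd; pos5(id23) recv 47: fwd; pos6(id29) recv 25: drop; pos1(id63) recv 29: drop
Round 3: pos5(id23) recv 87: fwd; pos6(id29) recv 47: fwd
Round 4: pos6(id29) recv 87: fwd; pos0(id18) recv 47: fwd
After round 4: 2 messages still in flight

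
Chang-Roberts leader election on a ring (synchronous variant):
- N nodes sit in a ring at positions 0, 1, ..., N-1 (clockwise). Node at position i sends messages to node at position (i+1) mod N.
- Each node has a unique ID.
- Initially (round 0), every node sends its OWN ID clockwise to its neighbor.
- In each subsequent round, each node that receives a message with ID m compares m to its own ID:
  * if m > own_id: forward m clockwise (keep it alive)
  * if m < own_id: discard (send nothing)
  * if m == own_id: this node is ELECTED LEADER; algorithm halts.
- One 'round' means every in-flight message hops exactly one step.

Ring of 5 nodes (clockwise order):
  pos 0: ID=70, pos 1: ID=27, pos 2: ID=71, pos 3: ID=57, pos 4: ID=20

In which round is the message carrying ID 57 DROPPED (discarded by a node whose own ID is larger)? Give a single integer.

Answer: 2

Derivation:
Round 1: pos1(id27) recv 70: fwd; pos2(id71) recv 27: drop; pos3(id57) recv 71: fwd; pos4(id20) recv 57: fwd; pos0(id70) recv 20: drop
Round 2: pos2(id71) recv 70: drop; pos4(id20) recv 71: fwd; pos0(id70) recv 57: drop
Round 3: pos0(id70) recv 71: fwd
Round 4: pos1(id27) recv 71: fwd
Round 5: pos2(id71) recv 71: ELECTED
Message ID 57 originates at pos 3; dropped at pos 0 in round 2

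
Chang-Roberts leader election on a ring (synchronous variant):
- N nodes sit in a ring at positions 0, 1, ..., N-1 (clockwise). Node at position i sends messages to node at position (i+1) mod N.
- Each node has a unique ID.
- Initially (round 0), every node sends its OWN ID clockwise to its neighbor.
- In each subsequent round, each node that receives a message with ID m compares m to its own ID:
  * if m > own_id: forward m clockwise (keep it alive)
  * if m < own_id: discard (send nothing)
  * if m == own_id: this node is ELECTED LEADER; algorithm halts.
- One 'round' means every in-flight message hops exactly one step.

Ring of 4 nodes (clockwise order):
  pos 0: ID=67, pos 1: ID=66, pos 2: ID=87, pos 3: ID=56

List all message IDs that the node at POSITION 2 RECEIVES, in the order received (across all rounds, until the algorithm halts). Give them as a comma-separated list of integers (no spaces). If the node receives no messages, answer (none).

Answer: 66,67,87

Derivation:
Round 1: pos1(id66) recv 67: fwd; pos2(id87) recv 66: drop; pos3(id56) recv 87: fwd; pos0(id67) recv 56: drop
Round 2: pos2(id87) recv 67: drop; pos0(id67) recv 87: fwd
Round 3: pos1(id66) recv 87: fwd
Round 4: pos2(id87) recv 87: ELECTED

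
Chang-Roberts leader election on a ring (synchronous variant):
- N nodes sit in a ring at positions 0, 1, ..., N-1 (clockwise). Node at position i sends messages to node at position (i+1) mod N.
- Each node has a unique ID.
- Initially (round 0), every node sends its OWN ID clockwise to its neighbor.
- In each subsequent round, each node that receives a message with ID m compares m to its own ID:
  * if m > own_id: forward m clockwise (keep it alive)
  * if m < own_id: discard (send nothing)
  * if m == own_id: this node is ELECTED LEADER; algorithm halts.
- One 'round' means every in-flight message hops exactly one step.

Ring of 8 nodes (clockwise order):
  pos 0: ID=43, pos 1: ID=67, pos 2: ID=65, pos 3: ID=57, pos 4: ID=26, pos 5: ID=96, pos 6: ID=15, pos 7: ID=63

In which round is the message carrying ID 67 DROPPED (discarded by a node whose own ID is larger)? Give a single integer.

Answer: 4

Derivation:
Round 1: pos1(id67) recv 43: drop; pos2(id65) recv 67: fwd; pos3(id57) recv 65: fwd; pos4(id26) recv 57: fwd; pos5(id96) recv 26: drop; pos6(id15) recv 96: fwd; pos7(id63) recv 15: drop; pos0(id43) recv 63: fwd
Round 2: pos3(id57) recv 67: fwd; pos4(id26) recv 65: fwd; pos5(id96) recv 57: drop; pos7(id63) recv 96: fwd; pos1(id67) recv 63: drop
Round 3: pos4(id26) recv 67: fwd; pos5(id96) recv 65: drop; pos0(id43) recv 96: fwd
Round 4: pos5(id96) recv 67: drop; pos1(id67) recv 96: fwd
Round 5: pos2(id65) recv 96: fwd
Round 6: pos3(id57) recv 96: fwd
Round 7: pos4(id26) recv 96: fwd
Round 8: pos5(id96) recv 96: ELECTED
Message ID 67 originates at pos 1; dropped at pos 5 in round 4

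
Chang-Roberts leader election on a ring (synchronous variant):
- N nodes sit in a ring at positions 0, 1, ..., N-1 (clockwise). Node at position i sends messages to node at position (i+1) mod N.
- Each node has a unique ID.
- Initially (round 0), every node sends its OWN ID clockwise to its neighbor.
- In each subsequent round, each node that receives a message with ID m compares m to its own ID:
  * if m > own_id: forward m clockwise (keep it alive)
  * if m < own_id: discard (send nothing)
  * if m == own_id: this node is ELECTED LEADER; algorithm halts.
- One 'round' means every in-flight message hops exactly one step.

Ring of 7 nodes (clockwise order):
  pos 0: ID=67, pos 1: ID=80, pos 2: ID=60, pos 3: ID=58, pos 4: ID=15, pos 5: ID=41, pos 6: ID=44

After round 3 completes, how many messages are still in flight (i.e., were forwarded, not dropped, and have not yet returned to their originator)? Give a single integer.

Round 1: pos1(id80) recv 67: drop; pos2(id60) recv 80: fwd; pos3(id58) recv 60: fwd; pos4(id15) recv 58: fwd; pos5(id41) recv 15: drop; pos6(id44) recv 41: drop; pos0(id67) recv 44: drop
Round 2: pos3(id58) recv 80: fwd; pos4(id15) recv 60: fwd; pos5(id41) recv 58: fwd
Round 3: pos4(id15) recv 80: fwd; pos5(id41) recv 60: fwd; pos6(id44) recv 58: fwd
After round 3: 3 messages still in flight

Answer: 3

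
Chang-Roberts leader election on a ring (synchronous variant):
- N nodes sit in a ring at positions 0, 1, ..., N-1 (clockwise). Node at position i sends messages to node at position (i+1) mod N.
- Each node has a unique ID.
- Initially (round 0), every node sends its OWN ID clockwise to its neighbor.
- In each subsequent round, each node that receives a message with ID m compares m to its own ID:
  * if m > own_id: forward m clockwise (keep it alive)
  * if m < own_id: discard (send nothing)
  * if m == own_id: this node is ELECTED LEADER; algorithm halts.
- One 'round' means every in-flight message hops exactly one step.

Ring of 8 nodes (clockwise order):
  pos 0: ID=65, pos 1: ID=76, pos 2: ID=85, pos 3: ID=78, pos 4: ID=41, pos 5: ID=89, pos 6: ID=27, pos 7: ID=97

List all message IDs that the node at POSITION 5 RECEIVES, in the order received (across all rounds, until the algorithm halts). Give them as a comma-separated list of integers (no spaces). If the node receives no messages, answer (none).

Round 1: pos1(id76) recv 65: drop; pos2(id85) recv 76: drop; pos3(id78) recv 85: fwd; pos4(id41) recv 78: fwd; pos5(id89) recv 41: drop; pos6(id27) recv 89: fwd; pos7(id97) recv 27: drop; pos0(id65) recv 97: fwd
Round 2: pos4(id41) recv 85: fwd; pos5(id89) recv 78: drop; pos7(id97) recv 89: drop; pos1(id76) recv 97: fwd
Round 3: pos5(id89) recv 85: drop; pos2(id85) recv 97: fwd
Round 4: pos3(id78) recv 97: fwd
Round 5: pos4(id41) recv 97: fwd
Round 6: pos5(id89) recv 97: fwd
Round 7: pos6(id27) recv 97: fwd
Round 8: pos7(id97) recv 97: ELECTED

Answer: 41,78,85,97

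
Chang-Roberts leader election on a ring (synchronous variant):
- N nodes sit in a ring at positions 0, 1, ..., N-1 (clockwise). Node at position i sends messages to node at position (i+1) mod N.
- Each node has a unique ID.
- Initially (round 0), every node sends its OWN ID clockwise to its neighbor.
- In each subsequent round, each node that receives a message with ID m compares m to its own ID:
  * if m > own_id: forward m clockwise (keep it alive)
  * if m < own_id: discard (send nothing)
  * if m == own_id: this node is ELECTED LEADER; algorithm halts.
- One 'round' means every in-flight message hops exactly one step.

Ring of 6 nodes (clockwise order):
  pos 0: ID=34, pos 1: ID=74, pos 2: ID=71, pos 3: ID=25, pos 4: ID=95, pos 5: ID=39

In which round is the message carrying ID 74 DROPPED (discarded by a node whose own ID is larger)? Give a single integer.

Answer: 3

Derivation:
Round 1: pos1(id74) recv 34: drop; pos2(id71) recv 74: fwd; pos3(id25) recv 71: fwd; pos4(id95) recv 25: drop; pos5(id39) recv 95: fwd; pos0(id34) recv 39: fwd
Round 2: pos3(id25) recv 74: fwd; pos4(id95) recv 71: drop; pos0(id34) recv 95: fwd; pos1(id74) recv 39: drop
Round 3: pos4(id95) recv 74: drop; pos1(id74) recv 95: fwd
Round 4: pos2(id71) recv 95: fwd
Round 5: pos3(id25) recv 95: fwd
Round 6: pos4(id95) recv 95: ELECTED
Message ID 74 originates at pos 1; dropped at pos 4 in round 3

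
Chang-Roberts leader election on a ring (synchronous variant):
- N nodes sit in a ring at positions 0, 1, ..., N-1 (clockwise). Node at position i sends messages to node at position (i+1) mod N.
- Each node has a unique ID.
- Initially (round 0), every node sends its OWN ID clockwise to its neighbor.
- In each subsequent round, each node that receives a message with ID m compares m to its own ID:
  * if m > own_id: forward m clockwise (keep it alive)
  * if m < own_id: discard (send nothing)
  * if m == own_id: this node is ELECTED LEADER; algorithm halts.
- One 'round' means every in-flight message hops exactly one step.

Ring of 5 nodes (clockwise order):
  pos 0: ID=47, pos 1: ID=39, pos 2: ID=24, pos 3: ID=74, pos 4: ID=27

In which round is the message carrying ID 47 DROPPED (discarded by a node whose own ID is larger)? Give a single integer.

Answer: 3

Derivation:
Round 1: pos1(id39) recv 47: fwd; pos2(id24) recv 39: fwd; pos3(id74) recv 24: drop; pos4(id27) recv 74: fwd; pos0(id47) recv 27: drop
Round 2: pos2(id24) recv 47: fwd; pos3(id74) recv 39: drop; pos0(id47) recv 74: fwd
Round 3: pos3(id74) recv 47: drop; pos1(id39) recv 74: fwd
Round 4: pos2(id24) recv 74: fwd
Round 5: pos3(id74) recv 74: ELECTED
Message ID 47 originates at pos 0; dropped at pos 3 in round 3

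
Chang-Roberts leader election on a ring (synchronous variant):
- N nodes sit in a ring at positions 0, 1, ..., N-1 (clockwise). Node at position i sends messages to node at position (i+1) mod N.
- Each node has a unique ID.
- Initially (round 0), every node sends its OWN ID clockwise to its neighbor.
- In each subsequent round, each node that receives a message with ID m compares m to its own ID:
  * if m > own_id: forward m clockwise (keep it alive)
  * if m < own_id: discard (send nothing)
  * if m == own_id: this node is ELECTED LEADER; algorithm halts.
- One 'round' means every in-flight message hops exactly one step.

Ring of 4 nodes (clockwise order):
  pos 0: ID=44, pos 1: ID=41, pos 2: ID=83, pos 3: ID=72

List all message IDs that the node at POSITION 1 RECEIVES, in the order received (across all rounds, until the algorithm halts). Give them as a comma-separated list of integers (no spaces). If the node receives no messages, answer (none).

Round 1: pos1(id41) recv 44: fwd; pos2(id83) recv 41: drop; pos3(id72) recv 83: fwd; pos0(id44) recv 72: fwd
Round 2: pos2(id83) recv 44: drop; pos0(id44) recv 83: fwd; pos1(id41) recv 72: fwd
Round 3: pos1(id41) recv 83: fwd; pos2(id83) recv 72: drop
Round 4: pos2(id83) recv 83: ELECTED

Answer: 44,72,83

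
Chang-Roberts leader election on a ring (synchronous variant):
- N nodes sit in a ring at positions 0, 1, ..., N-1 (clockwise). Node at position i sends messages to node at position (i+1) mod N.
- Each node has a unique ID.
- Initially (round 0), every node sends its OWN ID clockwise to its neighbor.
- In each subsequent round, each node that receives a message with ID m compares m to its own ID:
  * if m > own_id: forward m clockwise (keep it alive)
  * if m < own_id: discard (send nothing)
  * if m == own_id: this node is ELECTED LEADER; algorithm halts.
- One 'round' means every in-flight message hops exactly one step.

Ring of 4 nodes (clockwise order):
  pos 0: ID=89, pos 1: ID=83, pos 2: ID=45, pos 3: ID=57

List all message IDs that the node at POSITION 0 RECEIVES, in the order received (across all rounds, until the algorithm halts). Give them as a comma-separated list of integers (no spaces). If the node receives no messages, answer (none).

Answer: 57,83,89

Derivation:
Round 1: pos1(id83) recv 89: fwd; pos2(id45) recv 83: fwd; pos3(id57) recv 45: drop; pos0(id89) recv 57: drop
Round 2: pos2(id45) recv 89: fwd; pos3(id57) recv 83: fwd
Round 3: pos3(id57) recv 89: fwd; pos0(id89) recv 83: drop
Round 4: pos0(id89) recv 89: ELECTED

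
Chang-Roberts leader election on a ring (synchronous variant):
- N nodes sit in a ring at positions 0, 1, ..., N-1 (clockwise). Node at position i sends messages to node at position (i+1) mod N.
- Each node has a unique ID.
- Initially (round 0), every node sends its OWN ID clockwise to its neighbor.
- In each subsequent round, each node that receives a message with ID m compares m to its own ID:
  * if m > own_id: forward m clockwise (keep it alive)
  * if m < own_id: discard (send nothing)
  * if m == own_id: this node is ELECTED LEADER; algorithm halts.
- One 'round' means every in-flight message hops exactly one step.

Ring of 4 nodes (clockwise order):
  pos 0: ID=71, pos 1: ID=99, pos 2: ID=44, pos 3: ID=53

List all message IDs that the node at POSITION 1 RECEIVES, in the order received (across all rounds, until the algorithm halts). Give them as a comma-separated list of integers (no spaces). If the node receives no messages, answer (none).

Answer: 71,99

Derivation:
Round 1: pos1(id99) recv 71: drop; pos2(id44) recv 99: fwd; pos3(id53) recv 44: drop; pos0(id71) recv 53: drop
Round 2: pos3(id53) recv 99: fwd
Round 3: pos0(id71) recv 99: fwd
Round 4: pos1(id99) recv 99: ELECTED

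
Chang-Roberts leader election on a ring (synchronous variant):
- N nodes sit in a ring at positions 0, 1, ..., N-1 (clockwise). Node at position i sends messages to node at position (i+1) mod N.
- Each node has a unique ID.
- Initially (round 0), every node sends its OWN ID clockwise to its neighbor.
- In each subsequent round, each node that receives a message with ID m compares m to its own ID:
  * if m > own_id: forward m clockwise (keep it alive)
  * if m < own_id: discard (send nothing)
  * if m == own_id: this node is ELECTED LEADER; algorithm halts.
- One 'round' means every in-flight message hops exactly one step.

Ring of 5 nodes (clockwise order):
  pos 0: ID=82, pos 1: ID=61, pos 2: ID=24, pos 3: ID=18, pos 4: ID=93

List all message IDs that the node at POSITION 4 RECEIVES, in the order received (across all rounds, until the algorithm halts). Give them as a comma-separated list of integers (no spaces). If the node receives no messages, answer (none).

Answer: 18,24,61,82,93

Derivation:
Round 1: pos1(id61) recv 82: fwd; pos2(id24) recv 61: fwd; pos3(id18) recv 24: fwd; pos4(id93) recv 18: drop; pos0(id82) recv 93: fwd
Round 2: pos2(id24) recv 82: fwd; pos3(id18) recv 61: fwd; pos4(id93) recv 24: drop; pos1(id61) recv 93: fwd
Round 3: pos3(id18) recv 82: fwd; pos4(id93) recv 61: drop; pos2(id24) recv 93: fwd
Round 4: pos4(id93) recv 82: drop; pos3(id18) recv 93: fwd
Round 5: pos4(id93) recv 93: ELECTED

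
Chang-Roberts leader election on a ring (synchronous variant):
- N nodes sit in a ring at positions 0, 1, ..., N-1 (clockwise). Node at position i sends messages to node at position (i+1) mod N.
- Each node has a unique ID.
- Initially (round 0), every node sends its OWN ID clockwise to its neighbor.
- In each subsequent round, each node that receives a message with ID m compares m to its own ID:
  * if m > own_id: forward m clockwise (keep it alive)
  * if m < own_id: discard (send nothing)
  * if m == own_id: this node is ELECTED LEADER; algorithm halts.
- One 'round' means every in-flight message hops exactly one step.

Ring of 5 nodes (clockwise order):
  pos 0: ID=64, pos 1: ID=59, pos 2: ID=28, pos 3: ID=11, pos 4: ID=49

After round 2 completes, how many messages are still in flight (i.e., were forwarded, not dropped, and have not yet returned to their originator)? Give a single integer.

Answer: 2

Derivation:
Round 1: pos1(id59) recv 64: fwd; pos2(id28) recv 59: fwd; pos3(id11) recv 28: fwd; pos4(id49) recv 11: drop; pos0(id64) recv 49: drop
Round 2: pos2(id28) recv 64: fwd; pos3(id11) recv 59: fwd; pos4(id49) recv 28: drop
After round 2: 2 messages still in flight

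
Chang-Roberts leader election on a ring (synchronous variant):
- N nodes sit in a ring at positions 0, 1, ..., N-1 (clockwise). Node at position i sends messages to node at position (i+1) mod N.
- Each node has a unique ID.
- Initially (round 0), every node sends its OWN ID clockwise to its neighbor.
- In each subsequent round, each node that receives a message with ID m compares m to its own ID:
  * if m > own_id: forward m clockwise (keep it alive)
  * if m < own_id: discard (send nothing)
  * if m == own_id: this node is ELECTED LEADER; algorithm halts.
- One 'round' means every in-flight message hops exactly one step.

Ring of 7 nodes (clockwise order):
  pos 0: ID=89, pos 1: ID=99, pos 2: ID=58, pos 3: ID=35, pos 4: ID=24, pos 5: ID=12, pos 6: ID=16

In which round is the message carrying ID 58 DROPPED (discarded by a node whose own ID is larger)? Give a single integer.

Answer: 5

Derivation:
Round 1: pos1(id99) recv 89: drop; pos2(id58) recv 99: fwd; pos3(id35) recv 58: fwd; pos4(id24) recv 35: fwd; pos5(id12) recv 24: fwd; pos6(id16) recv 12: drop; pos0(id89) recv 16: drop
Round 2: pos3(id35) recv 99: fwd; pos4(id24) recv 58: fwd; pos5(id12) recv 35: fwd; pos6(id16) recv 24: fwd
Round 3: pos4(id24) recv 99: fwd; pos5(id12) recv 58: fwd; pos6(id16) recv 35: fwd; pos0(id89) recv 24: drop
Round 4: pos5(id12) recv 99: fwd; pos6(id16) recv 58: fwd; pos0(id89) recv 35: drop
Round 5: pos6(id16) recv 99: fwd; pos0(id89) recv 58: drop
Round 6: pos0(id89) recv 99: fwd
Round 7: pos1(id99) recv 99: ELECTED
Message ID 58 originates at pos 2; dropped at pos 0 in round 5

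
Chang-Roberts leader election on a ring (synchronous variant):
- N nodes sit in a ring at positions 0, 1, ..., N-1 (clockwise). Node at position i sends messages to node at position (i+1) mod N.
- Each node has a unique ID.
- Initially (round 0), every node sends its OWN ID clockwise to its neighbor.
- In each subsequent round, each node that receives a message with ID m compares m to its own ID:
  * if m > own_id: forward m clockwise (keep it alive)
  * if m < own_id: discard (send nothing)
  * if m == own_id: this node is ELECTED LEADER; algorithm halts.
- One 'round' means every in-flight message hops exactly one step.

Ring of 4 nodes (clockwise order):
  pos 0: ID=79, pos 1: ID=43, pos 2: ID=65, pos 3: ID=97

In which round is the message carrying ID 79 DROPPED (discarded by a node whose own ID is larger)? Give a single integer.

Answer: 3

Derivation:
Round 1: pos1(id43) recv 79: fwd; pos2(id65) recv 43: drop; pos3(id97) recv 65: drop; pos0(id79) recv 97: fwd
Round 2: pos2(id65) recv 79: fwd; pos1(id43) recv 97: fwd
Round 3: pos3(id97) recv 79: drop; pos2(id65) recv 97: fwd
Round 4: pos3(id97) recv 97: ELECTED
Message ID 79 originates at pos 0; dropped at pos 3 in round 3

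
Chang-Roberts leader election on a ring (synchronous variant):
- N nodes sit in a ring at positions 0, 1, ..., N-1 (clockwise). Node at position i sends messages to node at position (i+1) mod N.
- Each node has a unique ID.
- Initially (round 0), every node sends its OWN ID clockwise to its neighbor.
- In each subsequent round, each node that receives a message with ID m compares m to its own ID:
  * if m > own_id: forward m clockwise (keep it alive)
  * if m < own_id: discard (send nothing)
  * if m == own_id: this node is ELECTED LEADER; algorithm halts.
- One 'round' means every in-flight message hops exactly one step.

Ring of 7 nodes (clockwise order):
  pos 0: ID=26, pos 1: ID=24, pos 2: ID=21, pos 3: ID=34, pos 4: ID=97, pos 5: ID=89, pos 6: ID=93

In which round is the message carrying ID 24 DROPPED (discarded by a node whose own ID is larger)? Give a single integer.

Answer: 2

Derivation:
Round 1: pos1(id24) recv 26: fwd; pos2(id21) recv 24: fwd; pos3(id34) recv 21: drop; pos4(id97) recv 34: drop; pos5(id89) recv 97: fwd; pos6(id93) recv 89: drop; pos0(id26) recv 93: fwd
Round 2: pos2(id21) recv 26: fwd; pos3(id34) recv 24: drop; pos6(id93) recv 97: fwd; pos1(id24) recv 93: fwd
Round 3: pos3(id34) recv 26: drop; pos0(id26) recv 97: fwd; pos2(id21) recv 93: fwd
Round 4: pos1(id24) recv 97: fwd; pos3(id34) recv 93: fwd
Round 5: pos2(id21) recv 97: fwd; pos4(id97) recv 93: drop
Round 6: pos3(id34) recv 97: fwd
Round 7: pos4(id97) recv 97: ELECTED
Message ID 24 originates at pos 1; dropped at pos 3 in round 2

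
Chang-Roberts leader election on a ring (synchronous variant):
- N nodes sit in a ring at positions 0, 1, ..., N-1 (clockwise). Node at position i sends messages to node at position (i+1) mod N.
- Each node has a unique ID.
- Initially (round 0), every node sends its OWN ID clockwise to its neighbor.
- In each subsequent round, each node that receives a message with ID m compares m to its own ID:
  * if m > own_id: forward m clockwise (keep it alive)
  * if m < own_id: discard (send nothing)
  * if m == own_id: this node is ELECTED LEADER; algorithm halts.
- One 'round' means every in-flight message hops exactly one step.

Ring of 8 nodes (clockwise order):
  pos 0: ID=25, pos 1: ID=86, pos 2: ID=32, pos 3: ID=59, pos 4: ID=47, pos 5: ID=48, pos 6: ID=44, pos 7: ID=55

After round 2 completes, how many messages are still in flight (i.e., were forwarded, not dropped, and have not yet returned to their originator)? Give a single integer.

Round 1: pos1(id86) recv 25: drop; pos2(id32) recv 86: fwd; pos3(id59) recv 32: drop; pos4(id47) recv 59: fwd; pos5(id48) recv 47: drop; pos6(id44) recv 48: fwd; pos7(id55) recv 44: drop; pos0(id25) recv 55: fwd
Round 2: pos3(id59) recv 86: fwd; pos5(id48) recv 59: fwd; pos7(id55) recv 48: drop; pos1(id86) recv 55: drop
After round 2: 2 messages still in flight

Answer: 2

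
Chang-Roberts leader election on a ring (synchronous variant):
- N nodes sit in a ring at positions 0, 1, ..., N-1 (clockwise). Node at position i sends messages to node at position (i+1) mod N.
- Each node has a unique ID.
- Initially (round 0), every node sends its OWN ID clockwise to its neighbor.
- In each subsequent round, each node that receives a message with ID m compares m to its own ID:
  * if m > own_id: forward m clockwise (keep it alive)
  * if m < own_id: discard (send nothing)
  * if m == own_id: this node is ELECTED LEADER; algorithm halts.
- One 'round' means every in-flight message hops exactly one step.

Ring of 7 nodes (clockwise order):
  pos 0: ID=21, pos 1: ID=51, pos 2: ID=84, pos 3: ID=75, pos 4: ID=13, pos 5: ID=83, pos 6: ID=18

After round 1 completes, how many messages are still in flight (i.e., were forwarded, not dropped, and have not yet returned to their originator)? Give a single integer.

Round 1: pos1(id51) recv 21: drop; pos2(id84) recv 51: drop; pos3(id75) recv 84: fwd; pos4(id13) recv 75: fwd; pos5(id83) recv 13: drop; pos6(id18) recv 83: fwd; pos0(id21) recv 18: drop
After round 1: 3 messages still in flight

Answer: 3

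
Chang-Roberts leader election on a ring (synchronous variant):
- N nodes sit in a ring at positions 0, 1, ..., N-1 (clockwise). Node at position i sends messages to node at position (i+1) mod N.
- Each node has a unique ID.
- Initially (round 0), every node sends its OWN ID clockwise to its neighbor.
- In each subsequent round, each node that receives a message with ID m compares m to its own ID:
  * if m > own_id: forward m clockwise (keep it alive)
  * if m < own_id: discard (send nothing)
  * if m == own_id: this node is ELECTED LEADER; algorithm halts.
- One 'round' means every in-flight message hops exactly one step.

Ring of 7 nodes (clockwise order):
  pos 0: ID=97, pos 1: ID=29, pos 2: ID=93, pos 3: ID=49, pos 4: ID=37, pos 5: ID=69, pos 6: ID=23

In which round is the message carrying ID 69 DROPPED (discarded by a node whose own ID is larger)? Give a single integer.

Round 1: pos1(id29) recv 97: fwd; pos2(id93) recv 29: drop; pos3(id49) recv 93: fwd; pos4(id37) recv 49: fwd; pos5(id69) recv 37: drop; pos6(id23) recv 69: fwd; pos0(id97) recv 23: drop
Round 2: pos2(id93) recv 97: fwd; pos4(id37) recv 93: fwd; pos5(id69) recv 49: drop; pos0(id97) recv 69: drop
Round 3: pos3(id49) recv 97: fwd; pos5(id69) recv 93: fwd
Round 4: pos4(id37) recv 97: fwd; pos6(id23) recv 93: fwd
Round 5: pos5(id69) recv 97: fwd; pos0(id97) recv 93: drop
Round 6: pos6(id23) recv 97: fwd
Round 7: pos0(id97) recv 97: ELECTED
Message ID 69 originates at pos 5; dropped at pos 0 in round 2

Answer: 2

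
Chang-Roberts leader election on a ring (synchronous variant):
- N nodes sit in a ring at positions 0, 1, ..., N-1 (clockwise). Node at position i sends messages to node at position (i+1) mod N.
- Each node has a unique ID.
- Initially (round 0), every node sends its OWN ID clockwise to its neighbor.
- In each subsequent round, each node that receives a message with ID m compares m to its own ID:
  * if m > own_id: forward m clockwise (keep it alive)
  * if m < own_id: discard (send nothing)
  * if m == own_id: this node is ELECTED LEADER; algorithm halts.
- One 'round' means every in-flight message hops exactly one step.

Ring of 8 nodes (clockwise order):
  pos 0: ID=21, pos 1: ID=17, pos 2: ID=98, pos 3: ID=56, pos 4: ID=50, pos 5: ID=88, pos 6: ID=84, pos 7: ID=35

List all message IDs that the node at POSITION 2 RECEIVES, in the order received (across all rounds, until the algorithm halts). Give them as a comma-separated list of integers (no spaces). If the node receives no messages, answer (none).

Answer: 17,21,35,84,88,98

Derivation:
Round 1: pos1(id17) recv 21: fwd; pos2(id98) recv 17: drop; pos3(id56) recv 98: fwd; pos4(id50) recv 56: fwd; pos5(id88) recv 50: drop; pos6(id84) recv 88: fwd; pos7(id35) recv 84: fwd; pos0(id21) recv 35: fwd
Round 2: pos2(id98) recv 21: drop; pos4(id50) recv 98: fwd; pos5(id88) recv 56: drop; pos7(id35) recv 88: fwd; pos0(id21) recv 84: fwd; pos1(id17) recv 35: fwd
Round 3: pos5(id88) recv 98: fwd; pos0(id21) recv 88: fwd; pos1(id17) recv 84: fwd; pos2(id98) recv 35: drop
Round 4: pos6(id84) recv 98: fwd; pos1(id17) recv 88: fwd; pos2(id98) recv 84: drop
Round 5: pos7(id35) recv 98: fwd; pos2(id98) recv 88: drop
Round 6: pos0(id21) recv 98: fwd
Round 7: pos1(id17) recv 98: fwd
Round 8: pos2(id98) recv 98: ELECTED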